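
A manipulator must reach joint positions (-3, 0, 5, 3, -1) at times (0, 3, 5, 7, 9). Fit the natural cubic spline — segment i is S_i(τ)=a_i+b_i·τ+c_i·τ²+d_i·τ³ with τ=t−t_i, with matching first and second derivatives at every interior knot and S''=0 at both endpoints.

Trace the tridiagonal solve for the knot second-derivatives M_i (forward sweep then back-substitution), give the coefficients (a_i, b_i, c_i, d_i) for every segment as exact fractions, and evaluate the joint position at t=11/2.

  seg 0: a=-3 b=1/4 c=0 d=1/12
  seg 1: a=0 b=5/2 c=3/4 d=-3/8
  seg 2: a=5 b=1 c=-3/2 d=1/4
  seg 3: a=3 b=-2 c=0 d=0
S(11/2) = 165/32

Δ: Δ0=1, Δ1=5/2, Δ2=-1, Δ3=-2
row 1: diag=10, rhs=9; c'=1/5, d'=9/10
row 2: denom=8−2·1/5=38/5; d'=(-21−2·9/10)/(38/5)=-3
row 3: denom=8−2·5/19=142/19; d'=(-6−2·-3)/(142/19)=0
back: M3=0
back: M2=-3−5/19·0=-3
back: M1=9/10−1/5·-3=3/2
M: M0=0, M1=3/2, M2=-3, M3=0, M4=0
seg 0: a=-3, c=M0/2=0, d=(M1−M0)/(6·3)=1/12, b=Δ0−h0·(2M0+M1)/6=1/4
seg 1: a=0, c=M1/2=3/4, d=(M2−M1)/(6·2)=-3/8, b=Δ1−h1·(2M1+M2)/6=5/2
seg 2: a=5, c=M2/2=-3/2, d=(M3−M2)/(6·2)=1/4, b=Δ2−h2·(2M2+M3)/6=1
seg 3: a=3, c=M3/2=0, d=(M4−M3)/(6·2)=0, b=Δ3−h3·(2M3+M4)/6=-2
t_q=11/2 → seg 2, τ=1/2; S=5+1·τ+-3/2·τ²+1/4·τ³=165/32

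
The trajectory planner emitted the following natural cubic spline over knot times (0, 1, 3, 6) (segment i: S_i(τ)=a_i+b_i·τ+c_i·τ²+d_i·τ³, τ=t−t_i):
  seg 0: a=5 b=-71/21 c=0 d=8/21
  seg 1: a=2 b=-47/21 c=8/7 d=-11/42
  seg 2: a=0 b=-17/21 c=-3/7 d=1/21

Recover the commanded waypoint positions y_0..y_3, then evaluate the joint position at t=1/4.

y_0 = S_0(0) = a_0 = 5
y_1 = S_1(0) = a_1 = 2
y_2 = S_2(0) = a_2 = 0
y_3 = S_2(3) = -5
t_q=1/4 is in segment 0 (τ=1/4); S_0(τ)=233/56

y_0=5 y_1=2 y_2=0 y_3=-5
S(1/4) = 233/56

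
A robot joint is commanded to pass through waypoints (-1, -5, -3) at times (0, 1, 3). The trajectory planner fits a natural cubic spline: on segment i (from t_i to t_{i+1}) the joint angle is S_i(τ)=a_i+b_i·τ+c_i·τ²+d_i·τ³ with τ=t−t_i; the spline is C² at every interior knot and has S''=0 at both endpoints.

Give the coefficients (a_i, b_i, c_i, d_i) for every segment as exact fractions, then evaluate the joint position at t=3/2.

  seg 0: a=-1 b=-29/6 c=0 d=5/6
  seg 1: a=-5 b=-7/3 c=5/2 d=-5/12
S(3/2) = -179/32

Δ: Δ0=-4, Δ1=1
row 1: diag=6, rhs=30; c'=1/3, d'=5
back: M1=5
M: M0=0, M1=5, M2=0
seg 0: a=-1, c=M0/2=0, d=(M1−M0)/(6·1)=5/6, b=Δ0−h0·(2M0+M1)/6=-29/6
seg 1: a=-5, c=M1/2=5/2, d=(M2−M1)/(6·2)=-5/12, b=Δ1−h1·(2M1+M2)/6=-7/3
t_q=3/2 → seg 1, τ=1/2; S=-5+-7/3·τ+5/2·τ²+-5/12·τ³=-179/32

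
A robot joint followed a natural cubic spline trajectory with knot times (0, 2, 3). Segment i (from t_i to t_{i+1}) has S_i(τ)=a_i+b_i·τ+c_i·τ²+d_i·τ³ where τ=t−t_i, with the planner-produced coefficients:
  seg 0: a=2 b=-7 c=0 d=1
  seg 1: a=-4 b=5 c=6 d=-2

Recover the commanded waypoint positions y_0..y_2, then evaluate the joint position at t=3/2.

y_0=2 y_1=-4 y_2=5
S(3/2) = -41/8

y_0 = S_0(0) = a_0 = 2
y_1 = S_1(0) = a_1 = -4
y_2 = S_1(1) = 5
t_q=3/2 is in segment 0 (τ=3/2); S_0(τ)=-41/8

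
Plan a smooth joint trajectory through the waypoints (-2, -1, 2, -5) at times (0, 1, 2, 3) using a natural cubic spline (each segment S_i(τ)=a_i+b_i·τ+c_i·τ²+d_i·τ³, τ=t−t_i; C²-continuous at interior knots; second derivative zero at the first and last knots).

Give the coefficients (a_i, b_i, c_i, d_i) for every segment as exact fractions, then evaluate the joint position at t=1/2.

Δ: Δ0=1, Δ1=3, Δ2=-7
row 1: diag=4, rhs=12; c'=1/4, d'=3
row 2: denom=4−1·1/4=15/4; d'=(-60−1·3)/(15/4)=-84/5
back: M2=-84/5
back: M1=3−1/4·-84/5=36/5
M: M0=0, M1=36/5, M2=-84/5, M3=0
seg 0: a=-2, c=M0/2=0, d=(M1−M0)/(6·1)=6/5, b=Δ0−h0·(2M0+M1)/6=-1/5
seg 1: a=-1, c=M1/2=18/5, d=(M2−M1)/(6·1)=-4, b=Δ1−h1·(2M1+M2)/6=17/5
seg 2: a=2, c=M2/2=-42/5, d=(M3−M2)/(6·1)=14/5, b=Δ2−h2·(2M2+M3)/6=-7/5
t_q=1/2 → seg 0, τ=1/2; S=-2+-1/5·τ+0·τ²+6/5·τ³=-39/20

  seg 0: a=-2 b=-1/5 c=0 d=6/5
  seg 1: a=-1 b=17/5 c=18/5 d=-4
  seg 2: a=2 b=-7/5 c=-42/5 d=14/5
S(1/2) = -39/20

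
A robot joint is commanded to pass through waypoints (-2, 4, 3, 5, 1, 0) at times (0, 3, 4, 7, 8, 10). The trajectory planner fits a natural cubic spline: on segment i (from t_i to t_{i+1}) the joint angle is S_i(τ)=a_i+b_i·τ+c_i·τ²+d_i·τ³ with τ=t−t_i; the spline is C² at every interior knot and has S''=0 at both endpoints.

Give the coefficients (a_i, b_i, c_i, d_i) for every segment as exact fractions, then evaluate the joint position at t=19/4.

Δ: Δ0=2, Δ1=-1, Δ2=2/3, Δ3=-4, Δ4=-1/2
row 1: diag=8, rhs=-18; c'=1/8, d'=-9/4
row 2: denom=8−1·1/8=63/8; d'=(10−1·-9/4)/(63/8)=14/9
row 3: denom=8−3·8/21=48/7; d'=(-28−3·14/9)/(48/7)=-343/72
row 4: denom=6−1·7/48=281/48; d'=(21−1·-343/72)/(281/48)=3710/843
back: M4=3710/843
back: M3=-343/72−7/48·3710/843=-1519/281
back: M2=14/9−8/21·-1519/281=9142/2529
back: M1=-9/4−1/8·9142/2529=-6833/2529
M: M0=0, M1=-6833/2529, M2=9142/2529, M3=-1519/281, M4=3710/843, M5=0
seg 0: a=-2, c=M0/2=0, d=(M1−M0)/(6·3)=-6833/45522, b=Δ0−h0·(2M0+M1)/6=16949/5058
seg 1: a=4, c=M1/2=-6833/5058, d=(M2−M1)/(6·1)=1775/1686, b=Δ1−h1·(2M1+M2)/6=-1775/2529
seg 2: a=3, c=M2/2=4571/2529, d=(M3−M2)/(6·3)=-22813/45522, b=Δ2−h2·(2M2+M3)/6=-1241/5058
seg 3: a=5, c=M3/2=-1519/562, d=(M4−M3)/(6·1)=8267/5058, b=Δ3−h3·(2M3+M4)/6=-7414/2529
seg 4: a=1, c=M4/2=1855/843, d=(M5−M4)/(6·2)=-1855/5058, b=Δ4−h4·(2M4+M5)/6=-17369/5058
t_q=19/4 → seg 2, τ=3/4; S=3+-1241/5058·τ+4571/2529·τ²+-22813/45522·τ³=130249/35968

  seg 0: a=-2 b=16949/5058 c=0 d=-6833/45522
  seg 1: a=4 b=-1775/2529 c=-6833/5058 d=1775/1686
  seg 2: a=3 b=-1241/5058 c=4571/2529 d=-22813/45522
  seg 3: a=5 b=-7414/2529 c=-1519/562 d=8267/5058
  seg 4: a=1 b=-17369/5058 c=1855/843 d=-1855/5058
S(19/4) = 130249/35968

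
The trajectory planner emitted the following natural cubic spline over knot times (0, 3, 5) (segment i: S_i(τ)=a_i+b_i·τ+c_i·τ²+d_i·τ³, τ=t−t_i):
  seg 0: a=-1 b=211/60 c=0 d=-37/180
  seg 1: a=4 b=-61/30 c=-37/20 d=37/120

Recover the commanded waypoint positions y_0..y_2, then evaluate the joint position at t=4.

y_0 = S_0(0) = a_0 = -1
y_1 = S_1(0) = a_1 = 4
y_2 = S_1(2) = -5
t_q=4 is in segment 1 (τ=1); S_1(τ)=17/40

y_0=-1 y_1=4 y_2=-5
S(4) = 17/40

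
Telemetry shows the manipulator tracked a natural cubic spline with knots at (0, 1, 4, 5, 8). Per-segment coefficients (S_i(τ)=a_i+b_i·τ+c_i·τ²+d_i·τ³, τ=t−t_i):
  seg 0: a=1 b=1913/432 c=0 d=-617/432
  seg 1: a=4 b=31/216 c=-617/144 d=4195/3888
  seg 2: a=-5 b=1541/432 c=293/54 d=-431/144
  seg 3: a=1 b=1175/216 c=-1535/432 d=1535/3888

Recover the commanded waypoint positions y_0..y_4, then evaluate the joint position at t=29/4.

y_0=1 y_1=4 y_2=-5 y_3=1 y_4=-4
S(29/4) = -773/3072

y_0 = S_0(0) = a_0 = 1
y_1 = S_1(0) = a_1 = 4
y_2 = S_2(0) = a_2 = -5
y_3 = S_3(0) = a_3 = 1
y_4 = S_3(3) = -4
t_q=29/4 is in segment 3 (τ=9/4); S_3(τ)=-773/3072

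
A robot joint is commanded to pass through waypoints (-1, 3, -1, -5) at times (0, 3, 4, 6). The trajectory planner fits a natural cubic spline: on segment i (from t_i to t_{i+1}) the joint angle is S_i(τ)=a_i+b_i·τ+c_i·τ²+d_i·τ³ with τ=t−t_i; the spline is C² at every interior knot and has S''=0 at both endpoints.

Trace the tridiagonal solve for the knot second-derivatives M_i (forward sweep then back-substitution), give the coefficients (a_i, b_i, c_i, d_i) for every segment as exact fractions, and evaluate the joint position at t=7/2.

  seg 0: a=-1 b=494/141 c=0 d=-34/141
  seg 1: a=3 b=-424/141 c=-102/47 d=166/141
  seg 2: a=-1 b=-538/141 c=64/47 d=-32/141
S(7/2) = 207/188

Δ: Δ0=4/3, Δ1=-4, Δ2=-2
row 1: diag=8, rhs=-32; c'=1/8, d'=-4
row 2: denom=6−1·1/8=47/8; d'=(12−1·-4)/(47/8)=128/47
back: M2=128/47
back: M1=-4−1/8·128/47=-204/47
M: M0=0, M1=-204/47, M2=128/47, M3=0
seg 0: a=-1, c=M0/2=0, d=(M1−M0)/(6·3)=-34/141, b=Δ0−h0·(2M0+M1)/6=494/141
seg 1: a=3, c=M1/2=-102/47, d=(M2−M1)/(6·1)=166/141, b=Δ1−h1·(2M1+M2)/6=-424/141
seg 2: a=-1, c=M2/2=64/47, d=(M3−M2)/(6·2)=-32/141, b=Δ2−h2·(2M2+M3)/6=-538/141
t_q=7/2 → seg 1, τ=1/2; S=3+-424/141·τ+-102/47·τ²+166/141·τ³=207/188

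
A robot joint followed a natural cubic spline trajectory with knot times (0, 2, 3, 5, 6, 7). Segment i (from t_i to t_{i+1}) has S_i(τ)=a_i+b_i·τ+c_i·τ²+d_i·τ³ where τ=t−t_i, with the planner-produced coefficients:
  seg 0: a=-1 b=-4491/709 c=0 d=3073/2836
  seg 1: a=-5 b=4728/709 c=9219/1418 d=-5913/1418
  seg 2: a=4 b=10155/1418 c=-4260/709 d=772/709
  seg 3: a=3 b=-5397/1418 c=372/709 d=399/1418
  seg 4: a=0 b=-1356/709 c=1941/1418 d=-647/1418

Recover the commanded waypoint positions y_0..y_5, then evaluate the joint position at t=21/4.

y_0 = S_0(0) = a_0 = -1
y_1 = S_1(0) = a_1 = -5
y_2 = S_2(0) = a_2 = 4
y_3 = S_3(0) = a_3 = 3
y_4 = S_4(0) = a_4 = 0
y_5 = S_4(1) = -1
t_q=21/4 is in segment 3 (τ=1/4); S_3(τ)=189279/90752

y_0=-1 y_1=-5 y_2=4 y_3=3 y_4=0 y_5=-1
S(21/4) = 189279/90752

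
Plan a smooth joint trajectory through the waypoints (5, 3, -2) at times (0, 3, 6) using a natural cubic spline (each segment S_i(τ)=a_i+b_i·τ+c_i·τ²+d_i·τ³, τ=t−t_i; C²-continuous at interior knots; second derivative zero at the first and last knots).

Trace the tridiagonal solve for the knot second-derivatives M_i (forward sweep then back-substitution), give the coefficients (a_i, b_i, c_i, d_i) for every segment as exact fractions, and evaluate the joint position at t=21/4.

Δ: Δ0=-2/3, Δ1=-5/3
row 1: diag=12, rhs=-6; c'=1/4, d'=-1/2
back: M1=-1/2
M: M0=0, M1=-1/2, M2=0
seg 0: a=5, c=M0/2=0, d=(M1−M0)/(6·3)=-1/36, b=Δ0−h0·(2M0+M1)/6=-5/12
seg 1: a=3, c=M1/2=-1/4, d=(M2−M1)/(6·3)=1/36, b=Δ1−h1·(2M1+M2)/6=-7/6
t_q=21/4 → seg 1, τ=9/4; S=3+-7/6·τ+-1/4·τ²+1/36·τ³=-147/256

  seg 0: a=5 b=-5/12 c=0 d=-1/36
  seg 1: a=3 b=-7/6 c=-1/4 d=1/36
S(21/4) = -147/256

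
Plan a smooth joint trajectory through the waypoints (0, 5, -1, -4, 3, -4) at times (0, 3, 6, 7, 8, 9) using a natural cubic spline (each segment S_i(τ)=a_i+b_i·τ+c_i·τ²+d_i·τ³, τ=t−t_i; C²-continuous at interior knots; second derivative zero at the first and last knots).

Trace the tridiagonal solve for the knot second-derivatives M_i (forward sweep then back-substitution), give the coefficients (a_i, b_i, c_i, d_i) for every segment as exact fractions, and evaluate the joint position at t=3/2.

Δ: Δ0=5/3, Δ1=-2, Δ2=-3, Δ3=7, Δ4=-7
row 1: diag=12, rhs=-22; c'=1/4, d'=-11/6
row 2: denom=8−3·1/4=29/4; d'=(-6−3·-11/6)/(29/4)=-2/29
row 3: denom=4−1·4/29=112/29; d'=(60−1·-2/29)/(112/29)=871/56
row 4: denom=4−1·29/112=419/112; d'=(-84−1·871/56)/(419/112)=-11150/419
back: M4=-11150/419
back: M3=871/56−29/112·-11150/419=9404/419
back: M2=-2/29−4/29·9404/419=-1326/419
back: M1=-11/6−1/4·-1326/419=-1310/1257
M: M0=0, M1=-1310/1257, M2=-1326/419, M3=9404/419, M4=-11150/419, M5=0
seg 0: a=0, c=M0/2=0, d=(M1−M0)/(6·3)=-655/11313, b=Δ0−h0·(2M0+M1)/6=2750/1257
seg 1: a=5, c=M1/2=-655/1257, d=(M2−M1)/(6·3)=-1334/11313, b=Δ1−h1·(2M1+M2)/6=785/1257
seg 2: a=-1, c=M2/2=-663/419, d=(M3−M2)/(6·1)=5365/1257, b=Δ2−h2·(2M2+M3)/6=-7147/1257
seg 3: a=-4, c=M3/2=4702/419, d=(M4−M3)/(6·1)=-10277/1257, b=Δ3−h3·(2M3+M4)/6=4970/1257
seg 4: a=3, c=M4/2=-5575/419, d=(M5−M4)/(6·1)=5575/1257, b=Δ4−h4·(2M4+M5)/6=2351/1257
t_q=3/2 → seg 0, τ=3/2; S=0+2750/1257·τ+0·τ²+-655/11313·τ³=10345/3352

  seg 0: a=0 b=2750/1257 c=0 d=-655/11313
  seg 1: a=5 b=785/1257 c=-655/1257 d=-1334/11313
  seg 2: a=-1 b=-7147/1257 c=-663/419 d=5365/1257
  seg 3: a=-4 b=4970/1257 c=4702/419 d=-10277/1257
  seg 4: a=3 b=2351/1257 c=-5575/419 d=5575/1257
S(3/2) = 10345/3352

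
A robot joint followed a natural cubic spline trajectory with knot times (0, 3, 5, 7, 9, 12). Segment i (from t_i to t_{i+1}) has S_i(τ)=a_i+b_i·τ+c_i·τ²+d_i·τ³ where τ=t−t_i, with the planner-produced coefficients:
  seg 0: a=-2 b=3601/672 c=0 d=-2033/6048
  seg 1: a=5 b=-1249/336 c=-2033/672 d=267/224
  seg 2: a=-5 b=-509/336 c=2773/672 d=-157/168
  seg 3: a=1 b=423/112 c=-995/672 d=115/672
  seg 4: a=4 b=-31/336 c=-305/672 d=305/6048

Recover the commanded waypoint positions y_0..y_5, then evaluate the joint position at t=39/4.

y_0 = S_0(0) = a_0 = -2
y_1 = S_1(0) = a_1 = 5
y_2 = S_2(0) = a_2 = -5
y_3 = S_3(0) = a_3 = 1
y_4 = S_4(0) = a_4 = 4
y_5 = S_4(3) = 1
t_q=39/4 is in segment 4 (τ=3/4); S_4(τ)=7571/2048

y_0=-2 y_1=5 y_2=-5 y_3=1 y_4=4 y_5=1
S(39/4) = 7571/2048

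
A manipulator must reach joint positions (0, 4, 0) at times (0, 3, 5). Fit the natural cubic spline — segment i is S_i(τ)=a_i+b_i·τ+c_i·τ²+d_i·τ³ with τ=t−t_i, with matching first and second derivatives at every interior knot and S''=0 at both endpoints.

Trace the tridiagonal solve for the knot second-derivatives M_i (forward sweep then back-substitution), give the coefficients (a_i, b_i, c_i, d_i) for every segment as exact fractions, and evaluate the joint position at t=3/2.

Δ: Δ0=4/3, Δ1=-2
row 1: diag=10, rhs=-20; c'=1/5, d'=-2
back: M1=-2
M: M0=0, M1=-2, M2=0
seg 0: a=0, c=M0/2=0, d=(M1−M0)/(6·3)=-1/9, b=Δ0−h0·(2M0+M1)/6=7/3
seg 1: a=4, c=M1/2=-1, d=(M2−M1)/(6·2)=1/6, b=Δ1−h1·(2M1+M2)/6=-2/3
t_q=3/2 → seg 0, τ=3/2; S=0+7/3·τ+0·τ²+-1/9·τ³=25/8

  seg 0: a=0 b=7/3 c=0 d=-1/9
  seg 1: a=4 b=-2/3 c=-1 d=1/6
S(3/2) = 25/8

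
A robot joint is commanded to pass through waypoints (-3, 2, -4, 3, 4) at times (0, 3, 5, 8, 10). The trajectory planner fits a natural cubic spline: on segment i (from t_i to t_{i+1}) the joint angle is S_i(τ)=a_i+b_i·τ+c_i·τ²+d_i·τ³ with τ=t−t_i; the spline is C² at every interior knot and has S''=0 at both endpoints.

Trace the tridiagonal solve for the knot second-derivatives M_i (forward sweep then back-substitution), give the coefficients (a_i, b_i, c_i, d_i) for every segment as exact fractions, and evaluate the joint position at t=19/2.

Δ: Δ0=5/3, Δ1=-3, Δ2=7/3, Δ3=1/2
row 1: diag=10, rhs=-28; c'=1/5, d'=-14/5
row 2: denom=10−2·1/5=48/5; d'=(32−2·-14/5)/(48/5)=47/12
row 3: denom=10−3·5/16=145/16; d'=(-11−3·47/12)/(145/16)=-364/145
back: M3=-364/145
back: M2=47/12−5/16·-364/145=409/87
back: M1=-14/5−1/5·409/87=-1627/435
M: M0=0, M1=-1627/435, M2=409/87, M3=-364/145, M4=0
seg 0: a=-3, c=M0/2=0, d=(M1−M0)/(6·3)=-1627/7830, b=Δ0−h0·(2M0+M1)/6=3077/870
seg 1: a=2, c=M1/2=-1627/870, d=(M2−M1)/(6·2)=102/145, b=Δ1−h1·(2M1+M2)/6=-902/435
seg 2: a=-4, c=M2/2=409/174, d=(M3−M2)/(6·3)=-3137/7830, b=Δ2−h2·(2M2+M3)/6=-484/435
seg 3: a=3, c=M3/2=-182/145, d=(M4−M3)/(6·2)=91/435, b=Δ3−h3·(2M3+M4)/6=1891/870
t_q=19/2 → seg 3, τ=3/2; S=3+1891/870·τ+-182/145·τ²+91/435·τ³=961/232

  seg 0: a=-3 b=3077/870 c=0 d=-1627/7830
  seg 1: a=2 b=-902/435 c=-1627/870 d=102/145
  seg 2: a=-4 b=-484/435 c=409/174 d=-3137/7830
  seg 3: a=3 b=1891/870 c=-182/145 d=91/435
S(19/2) = 961/232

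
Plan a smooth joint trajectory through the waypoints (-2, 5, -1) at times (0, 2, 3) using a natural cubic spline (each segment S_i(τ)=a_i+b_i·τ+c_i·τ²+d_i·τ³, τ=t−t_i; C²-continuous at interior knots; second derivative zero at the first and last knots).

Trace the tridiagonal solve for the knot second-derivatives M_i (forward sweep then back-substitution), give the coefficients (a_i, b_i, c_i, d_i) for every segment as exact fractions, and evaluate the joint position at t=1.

Δ: Δ0=7/2, Δ1=-6
row 1: diag=6, rhs=-57; c'=1/6, d'=-19/2
back: M1=-19/2
M: M0=0, M1=-19/2, M2=0
seg 0: a=-2, c=M0/2=0, d=(M1−M0)/(6·2)=-19/24, b=Δ0−h0·(2M0+M1)/6=20/3
seg 1: a=5, c=M1/2=-19/4, d=(M2−M1)/(6·1)=19/12, b=Δ1−h1·(2M1+M2)/6=-17/6
t_q=1 → seg 0, τ=1; S=-2+20/3·τ+0·τ²+-19/24·τ³=31/8

  seg 0: a=-2 b=20/3 c=0 d=-19/24
  seg 1: a=5 b=-17/6 c=-19/4 d=19/12
S(1) = 31/8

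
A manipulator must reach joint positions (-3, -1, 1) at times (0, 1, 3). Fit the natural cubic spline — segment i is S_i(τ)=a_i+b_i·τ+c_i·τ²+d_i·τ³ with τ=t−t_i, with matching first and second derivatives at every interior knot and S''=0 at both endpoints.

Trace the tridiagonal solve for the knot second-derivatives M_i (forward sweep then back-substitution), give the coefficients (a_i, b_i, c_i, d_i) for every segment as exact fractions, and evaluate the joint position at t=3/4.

  seg 0: a=-3 b=13/6 c=0 d=-1/6
  seg 1: a=-1 b=5/3 c=-1/2 d=1/12
S(3/4) = -185/128

Δ: Δ0=2, Δ1=1
row 1: diag=6, rhs=-6; c'=1/3, d'=-1
back: M1=-1
M: M0=0, M1=-1, M2=0
seg 0: a=-3, c=M0/2=0, d=(M1−M0)/(6·1)=-1/6, b=Δ0−h0·(2M0+M1)/6=13/6
seg 1: a=-1, c=M1/2=-1/2, d=(M2−M1)/(6·2)=1/12, b=Δ1−h1·(2M1+M2)/6=5/3
t_q=3/4 → seg 0, τ=3/4; S=-3+13/6·τ+0·τ²+-1/6·τ³=-185/128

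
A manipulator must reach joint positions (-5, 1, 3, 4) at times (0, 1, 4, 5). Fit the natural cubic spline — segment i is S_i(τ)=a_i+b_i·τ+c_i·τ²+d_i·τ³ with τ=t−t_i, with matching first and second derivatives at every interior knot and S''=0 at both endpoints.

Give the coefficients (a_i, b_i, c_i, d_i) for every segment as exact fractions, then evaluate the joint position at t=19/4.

  seg 0: a=-5 b=1121/165 c=0 d=-131/165
  seg 1: a=1 b=728/165 c=-131/55 d=17/45
  seg 2: a=3 b=53/165 c=56/55 d=-56/165
S(19/4) = 323/88

Δ: Δ0=6, Δ1=2/3, Δ2=1
row 1: diag=8, rhs=-32; c'=3/8, d'=-4
row 2: denom=8−3·3/8=55/8; d'=(2−3·-4)/(55/8)=112/55
back: M2=112/55
back: M1=-4−3/8·112/55=-262/55
M: M0=0, M1=-262/55, M2=112/55, M3=0
seg 0: a=-5, c=M0/2=0, d=(M1−M0)/(6·1)=-131/165, b=Δ0−h0·(2M0+M1)/6=1121/165
seg 1: a=1, c=M1/2=-131/55, d=(M2−M1)/(6·3)=17/45, b=Δ1−h1·(2M1+M2)/6=728/165
seg 2: a=3, c=M2/2=56/55, d=(M3−M2)/(6·1)=-56/165, b=Δ2−h2·(2M2+M3)/6=53/165
t_q=19/4 → seg 2, τ=3/4; S=3+53/165·τ+56/55·τ²+-56/165·τ³=323/88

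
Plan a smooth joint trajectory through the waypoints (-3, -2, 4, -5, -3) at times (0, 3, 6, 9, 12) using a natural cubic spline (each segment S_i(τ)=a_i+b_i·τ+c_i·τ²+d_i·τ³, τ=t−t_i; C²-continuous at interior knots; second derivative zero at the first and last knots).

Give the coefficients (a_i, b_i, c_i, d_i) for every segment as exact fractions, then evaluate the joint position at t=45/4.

  seg 0: a=-3 b=-15/28 c=0 d=73/756
  seg 1: a=-2 b=29/14 c=73/84 d=-25/84
  seg 2: a=4 b=-3/4 c=-38/21 d=89/252
  seg 3: a=-5 b=-29/14 c=115/84 d=-115/756
S(45/4) = -7997/1792

Δ: Δ0=1/3, Δ1=2, Δ2=-3, Δ3=2/3
row 1: diag=12, rhs=10; c'=1/4, d'=5/6
row 2: denom=12−3·1/4=45/4; d'=(-30−3·5/6)/(45/4)=-26/9
row 3: denom=12−3·4/15=56/5; d'=(22−3·-26/9)/(56/5)=115/42
back: M3=115/42
back: M2=-26/9−4/15·115/42=-76/21
back: M1=5/6−1/4·-76/21=73/42
M: M0=0, M1=73/42, M2=-76/21, M3=115/42, M4=0
seg 0: a=-3, c=M0/2=0, d=(M1−M0)/(6·3)=73/756, b=Δ0−h0·(2M0+M1)/6=-15/28
seg 1: a=-2, c=M1/2=73/84, d=(M2−M1)/(6·3)=-25/84, b=Δ1−h1·(2M1+M2)/6=29/14
seg 2: a=4, c=M2/2=-38/21, d=(M3−M2)/(6·3)=89/252, b=Δ2−h2·(2M2+M3)/6=-3/4
seg 3: a=-5, c=M3/2=115/84, d=(M4−M3)/(6·3)=-115/756, b=Δ3−h3·(2M3+M4)/6=-29/14
t_q=45/4 → seg 3, τ=9/4; S=-5+-29/14·τ+115/84·τ²+-115/756·τ³=-7997/1792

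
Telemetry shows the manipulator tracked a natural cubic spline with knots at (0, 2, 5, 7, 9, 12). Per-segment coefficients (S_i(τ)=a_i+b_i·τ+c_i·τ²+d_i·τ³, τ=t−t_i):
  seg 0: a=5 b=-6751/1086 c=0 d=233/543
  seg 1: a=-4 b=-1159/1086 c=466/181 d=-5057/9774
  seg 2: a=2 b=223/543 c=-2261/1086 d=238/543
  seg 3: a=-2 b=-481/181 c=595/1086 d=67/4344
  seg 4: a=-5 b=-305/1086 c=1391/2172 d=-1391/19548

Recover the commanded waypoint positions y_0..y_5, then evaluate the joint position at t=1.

y_0=5 y_1=-4 y_2=2 y_3=-2 y_4=-5 y_5=-2
S(1) = -285/362

y_0 = S_0(0) = a_0 = 5
y_1 = S_1(0) = a_1 = -4
y_2 = S_2(0) = a_2 = 2
y_3 = S_3(0) = a_3 = -2
y_4 = S_4(0) = a_4 = -5
y_5 = S_4(3) = -2
t_q=1 is in segment 0 (τ=1); S_0(τ)=-285/362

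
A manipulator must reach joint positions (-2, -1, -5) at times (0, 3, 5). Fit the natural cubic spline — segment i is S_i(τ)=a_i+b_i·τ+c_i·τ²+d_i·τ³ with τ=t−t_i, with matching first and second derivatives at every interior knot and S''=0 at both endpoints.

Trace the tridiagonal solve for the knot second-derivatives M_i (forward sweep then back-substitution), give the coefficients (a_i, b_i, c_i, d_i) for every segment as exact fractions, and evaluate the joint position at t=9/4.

  seg 0: a=-2 b=31/30 c=0 d=-7/90
  seg 1: a=-1 b=-16/15 c=-7/10 d=7/60
S(9/4) = -359/640

Δ: Δ0=1/3, Δ1=-2
row 1: diag=10, rhs=-14; c'=1/5, d'=-7/5
back: M1=-7/5
M: M0=0, M1=-7/5, M2=0
seg 0: a=-2, c=M0/2=0, d=(M1−M0)/(6·3)=-7/90, b=Δ0−h0·(2M0+M1)/6=31/30
seg 1: a=-1, c=M1/2=-7/10, d=(M2−M1)/(6·2)=7/60, b=Δ1−h1·(2M1+M2)/6=-16/15
t_q=9/4 → seg 0, τ=9/4; S=-2+31/30·τ+0·τ²+-7/90·τ³=-359/640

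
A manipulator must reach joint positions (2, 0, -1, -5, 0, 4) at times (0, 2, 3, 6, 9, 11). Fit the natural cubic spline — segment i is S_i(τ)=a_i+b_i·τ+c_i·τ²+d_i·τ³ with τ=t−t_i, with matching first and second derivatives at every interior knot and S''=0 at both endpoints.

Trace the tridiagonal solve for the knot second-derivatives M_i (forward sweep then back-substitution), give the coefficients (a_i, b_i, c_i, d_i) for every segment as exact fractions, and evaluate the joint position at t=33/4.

Δ: Δ0=-1, Δ1=-1, Δ2=-4/3, Δ3=5/3, Δ4=2
row 1: diag=6, rhs=0; c'=1/6, d'=0
row 2: denom=8−1·1/6=47/6; d'=(-2−1·0)/(47/6)=-12/47
row 3: denom=12−3·18/47=510/47; d'=(18−3·-12/47)/(510/47)=147/85
row 4: denom=10−3·47/170=1559/170; d'=(2−3·147/85)/(1559/170)=-542/1559
back: M4=-542/1559
back: M3=147/85−47/170·-542/1559=2846/1559
back: M2=-12/47−18/47·2846/1559=-1488/1559
back: M1=0−1/6·-1488/1559=248/1559
M: M0=0, M1=248/1559, M2=-1488/1559, M3=2846/1559, M4=-542/1559, M5=0
seg 0: a=2, c=M0/2=0, d=(M1−M0)/(6·2)=62/4677, b=Δ0−h0·(2M0+M1)/6=-4925/4677
seg 1: a=0, c=M1/2=124/1559, d=(M2−M1)/(6·1)=-868/4677, b=Δ1−h1·(2M1+M2)/6=-4181/4677
seg 2: a=-1, c=M2/2=-744/1559, d=(M3−M2)/(6·3)=2167/14031, b=Δ2−h2·(2M2+M3)/6=-6041/4677
seg 3: a=-5, c=M3/2=1423/1559, d=(M4−M3)/(6·3)=-1694/14031, b=Δ3−h3·(2M3+M4)/6=70/4677
seg 4: a=0, c=M4/2=-271/1559, d=(M5−M4)/(6·2)=271/9354, b=Δ4−h4·(2M4+M5)/6=10438/4677
t_q=33/4 → seg 3, τ=9/4; S=-5+70/4677·τ+1423/1559·τ²+-1694/14031·τ³=-85841/49888

  seg 0: a=2 b=-4925/4677 c=0 d=62/4677
  seg 1: a=0 b=-4181/4677 c=124/1559 d=-868/4677
  seg 2: a=-1 b=-6041/4677 c=-744/1559 d=2167/14031
  seg 3: a=-5 b=70/4677 c=1423/1559 d=-1694/14031
  seg 4: a=0 b=10438/4677 c=-271/1559 d=271/9354
S(33/4) = -85841/49888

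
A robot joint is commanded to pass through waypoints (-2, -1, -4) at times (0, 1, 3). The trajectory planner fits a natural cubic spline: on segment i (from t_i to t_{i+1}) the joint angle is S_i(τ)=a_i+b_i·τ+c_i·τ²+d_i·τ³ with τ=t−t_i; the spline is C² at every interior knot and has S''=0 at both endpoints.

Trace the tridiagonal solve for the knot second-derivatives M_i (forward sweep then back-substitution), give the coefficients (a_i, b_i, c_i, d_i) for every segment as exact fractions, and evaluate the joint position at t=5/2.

  seg 0: a=-2 b=17/12 c=0 d=-5/12
  seg 1: a=-1 b=1/6 c=-5/4 d=5/24
S(5/2) = -183/64

Δ: Δ0=1, Δ1=-3/2
row 1: diag=6, rhs=-15; c'=1/3, d'=-5/2
back: M1=-5/2
M: M0=0, M1=-5/2, M2=0
seg 0: a=-2, c=M0/2=0, d=(M1−M0)/(6·1)=-5/12, b=Δ0−h0·(2M0+M1)/6=17/12
seg 1: a=-1, c=M1/2=-5/4, d=(M2−M1)/(6·2)=5/24, b=Δ1−h1·(2M1+M2)/6=1/6
t_q=5/2 → seg 1, τ=3/2; S=-1+1/6·τ+-5/4·τ²+5/24·τ³=-183/64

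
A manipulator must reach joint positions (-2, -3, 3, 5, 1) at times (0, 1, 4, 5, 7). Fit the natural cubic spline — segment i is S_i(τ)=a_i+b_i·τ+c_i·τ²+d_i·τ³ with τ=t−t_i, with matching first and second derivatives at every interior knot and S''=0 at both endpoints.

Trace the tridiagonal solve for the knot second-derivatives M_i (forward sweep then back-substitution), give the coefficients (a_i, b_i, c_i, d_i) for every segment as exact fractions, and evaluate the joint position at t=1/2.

  seg 0: a=-2 b=-451/322 c=0 d=129/322
  seg 1: a=-3 b=-32/161 c=387/322 d=-151/966
  seg 2: a=3 b=899/322 c=-33/161 d=-27/46
  seg 3: a=5 b=100/161 c=-633/322 d=211/644
S(1/2) = -6827/2576

Δ: Δ0=-1, Δ1=2, Δ2=2, Δ3=-2
row 1: diag=8, rhs=18; c'=3/8, d'=9/4
row 2: denom=8−3·3/8=55/8; d'=(0−3·9/4)/(55/8)=-54/55
row 3: denom=6−1·8/55=322/55; d'=(-24−1·-54/55)/(322/55)=-633/161
back: M3=-633/161
back: M2=-54/55−8/55·-633/161=-66/161
back: M1=9/4−3/8·-66/161=387/161
M: M0=0, M1=387/161, M2=-66/161, M3=-633/161, M4=0
seg 0: a=-2, c=M0/2=0, d=(M1−M0)/(6·1)=129/322, b=Δ0−h0·(2M0+M1)/6=-451/322
seg 1: a=-3, c=M1/2=387/322, d=(M2−M1)/(6·3)=-151/966, b=Δ1−h1·(2M1+M2)/6=-32/161
seg 2: a=3, c=M2/2=-33/161, d=(M3−M2)/(6·1)=-27/46, b=Δ2−h2·(2M2+M3)/6=899/322
seg 3: a=5, c=M3/2=-633/322, d=(M4−M3)/(6·2)=211/644, b=Δ3−h3·(2M3+M4)/6=100/161
t_q=1/2 → seg 0, τ=1/2; S=-2+-451/322·τ+0·τ²+129/322·τ³=-6827/2576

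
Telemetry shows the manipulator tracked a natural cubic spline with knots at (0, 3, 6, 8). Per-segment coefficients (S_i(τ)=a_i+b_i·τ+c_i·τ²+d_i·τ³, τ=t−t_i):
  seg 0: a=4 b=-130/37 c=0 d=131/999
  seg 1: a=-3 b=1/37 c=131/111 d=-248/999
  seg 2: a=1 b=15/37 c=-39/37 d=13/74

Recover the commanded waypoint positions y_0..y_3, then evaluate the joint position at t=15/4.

y_0 = S_0(0) = a_0 = 4
y_1 = S_1(0) = a_1 = -3
y_2 = S_2(0) = a_2 = 1
y_3 = S_2(2) = -1
t_q=15/4 is in segment 1 (τ=3/4); S_1(τ)=-1433/592

y_0=4 y_1=-3 y_2=1 y_3=-1
S(15/4) = -1433/592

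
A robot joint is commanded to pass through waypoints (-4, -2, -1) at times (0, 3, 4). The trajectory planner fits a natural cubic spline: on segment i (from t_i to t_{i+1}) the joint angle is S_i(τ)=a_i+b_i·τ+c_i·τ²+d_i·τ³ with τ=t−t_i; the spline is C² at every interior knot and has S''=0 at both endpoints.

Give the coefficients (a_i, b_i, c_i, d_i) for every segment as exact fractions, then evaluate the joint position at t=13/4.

Δ: Δ0=2/3, Δ1=1
row 1: diag=8, rhs=2; c'=1/8, d'=1/4
back: M1=1/4
M: M0=0, M1=1/4, M2=0
seg 0: a=-4, c=M0/2=0, d=(M1−M0)/(6·3)=1/72, b=Δ0−h0·(2M0+M1)/6=13/24
seg 1: a=-2, c=M1/2=1/8, d=(M2−M1)/(6·1)=-1/24, b=Δ1−h1·(2M1+M2)/6=11/12
t_q=13/4 → seg 1, τ=1/4; S=-2+11/12·τ+1/8·τ²+-1/24·τ³=-903/512

  seg 0: a=-4 b=13/24 c=0 d=1/72
  seg 1: a=-2 b=11/12 c=1/8 d=-1/24
S(13/4) = -903/512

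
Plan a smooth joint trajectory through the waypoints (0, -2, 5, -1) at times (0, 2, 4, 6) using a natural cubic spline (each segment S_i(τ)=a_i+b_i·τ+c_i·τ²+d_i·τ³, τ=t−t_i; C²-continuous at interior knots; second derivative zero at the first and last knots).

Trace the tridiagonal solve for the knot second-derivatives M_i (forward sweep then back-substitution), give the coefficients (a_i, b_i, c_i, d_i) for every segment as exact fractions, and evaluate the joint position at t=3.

  seg 0: a=0 b=-79/30 c=0 d=49/120
  seg 1: a=-2 b=34/15 c=49/20 d=-11/12
  seg 2: a=5 b=16/15 c=-61/20 d=61/120
S(3) = 9/5

Δ: Δ0=-1, Δ1=7/2, Δ2=-3
row 1: diag=8, rhs=27; c'=1/4, d'=27/8
row 2: denom=8−2·1/4=15/2; d'=(-39−2·27/8)/(15/2)=-61/10
back: M2=-61/10
back: M1=27/8−1/4·-61/10=49/10
M: M0=0, M1=49/10, M2=-61/10, M3=0
seg 0: a=0, c=M0/2=0, d=(M1−M0)/(6·2)=49/120, b=Δ0−h0·(2M0+M1)/6=-79/30
seg 1: a=-2, c=M1/2=49/20, d=(M2−M1)/(6·2)=-11/12, b=Δ1−h1·(2M1+M2)/6=34/15
seg 2: a=5, c=M2/2=-61/20, d=(M3−M2)/(6·2)=61/120, b=Δ2−h2·(2M2+M3)/6=16/15
t_q=3 → seg 1, τ=1; S=-2+34/15·τ+49/20·τ²+-11/12·τ³=9/5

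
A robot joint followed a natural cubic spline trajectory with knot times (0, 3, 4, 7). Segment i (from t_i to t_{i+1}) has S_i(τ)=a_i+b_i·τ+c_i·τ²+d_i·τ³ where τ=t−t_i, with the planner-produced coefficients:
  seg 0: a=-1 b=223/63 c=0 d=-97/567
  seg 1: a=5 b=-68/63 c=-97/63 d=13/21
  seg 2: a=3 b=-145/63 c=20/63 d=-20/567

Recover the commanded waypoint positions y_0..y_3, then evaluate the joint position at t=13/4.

y_0=-1 y_1=5 y_2=3 y_3=-2
S(13/4) = 6241/1344

y_0 = S_0(0) = a_0 = -1
y_1 = S_1(0) = a_1 = 5
y_2 = S_2(0) = a_2 = 3
y_3 = S_2(3) = -2
t_q=13/4 is in segment 1 (τ=1/4); S_1(τ)=6241/1344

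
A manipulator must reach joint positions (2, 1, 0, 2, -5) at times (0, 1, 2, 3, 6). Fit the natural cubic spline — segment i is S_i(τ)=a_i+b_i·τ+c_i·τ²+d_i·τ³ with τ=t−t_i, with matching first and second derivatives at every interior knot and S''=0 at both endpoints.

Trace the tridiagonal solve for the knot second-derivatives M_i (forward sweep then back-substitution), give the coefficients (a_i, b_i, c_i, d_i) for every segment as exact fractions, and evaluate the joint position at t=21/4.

Δ: Δ0=-1, Δ1=-1, Δ2=2, Δ3=-7/3
row 1: diag=4, rhs=0; c'=1/4, d'=0
row 2: denom=4−1·1/4=15/4; d'=(18−1·0)/(15/4)=24/5
row 3: denom=8−1·4/15=116/15; d'=(-26−1·24/5)/(116/15)=-231/58
back: M3=-231/58
back: M2=24/5−4/15·-231/58=170/29
back: M1=0−1/4·170/29=-85/58
M: M0=0, M1=-85/58, M2=170/29, M3=-231/58, M4=0
seg 0: a=2, c=M0/2=0, d=(M1−M0)/(6·1)=-85/348, b=Δ0−h0·(2M0+M1)/6=-263/348
seg 1: a=1, c=M1/2=-85/116, d=(M2−M1)/(6·1)=425/348, b=Δ1−h1·(2M1+M2)/6=-259/174
seg 2: a=0, c=M2/2=85/29, d=(M3−M2)/(6·1)=-571/348, b=Δ2−h2·(2M2+M3)/6=247/348
seg 3: a=2, c=M3/2=-231/116, d=(M4−M3)/(6·3)=77/348, b=Δ3−h3·(2M3+M4)/6=287/174
t_q=21/4 → seg 3, τ=9/4; S=2+287/174·τ+-231/116·τ²+77/348·τ³=-13733/7424

  seg 0: a=2 b=-263/348 c=0 d=-85/348
  seg 1: a=1 b=-259/174 c=-85/116 d=425/348
  seg 2: a=0 b=247/348 c=85/29 d=-571/348
  seg 3: a=2 b=287/174 c=-231/116 d=77/348
S(21/4) = -13733/7424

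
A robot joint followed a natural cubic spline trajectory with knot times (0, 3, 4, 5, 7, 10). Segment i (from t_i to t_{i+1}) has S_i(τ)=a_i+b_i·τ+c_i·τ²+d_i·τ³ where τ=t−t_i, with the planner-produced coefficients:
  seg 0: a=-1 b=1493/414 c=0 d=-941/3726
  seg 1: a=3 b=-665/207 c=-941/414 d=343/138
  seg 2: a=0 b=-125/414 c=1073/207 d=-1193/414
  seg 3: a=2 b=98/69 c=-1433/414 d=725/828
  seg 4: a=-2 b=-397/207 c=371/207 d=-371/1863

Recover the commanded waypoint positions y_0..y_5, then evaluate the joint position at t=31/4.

y_0 = S_0(0) = a_0 = -1
y_1 = S_1(0) = a_1 = 3
y_2 = S_2(0) = a_2 = 0
y_3 = S_3(0) = a_3 = 2
y_4 = S_4(0) = a_4 = -2
y_5 = S_4(3) = 3
t_q=31/4 is in segment 4 (τ=3/4); S_4(τ)=-3701/1472

y_0=-1 y_1=3 y_2=0 y_3=2 y_4=-2 y_5=3
S(31/4) = -3701/1472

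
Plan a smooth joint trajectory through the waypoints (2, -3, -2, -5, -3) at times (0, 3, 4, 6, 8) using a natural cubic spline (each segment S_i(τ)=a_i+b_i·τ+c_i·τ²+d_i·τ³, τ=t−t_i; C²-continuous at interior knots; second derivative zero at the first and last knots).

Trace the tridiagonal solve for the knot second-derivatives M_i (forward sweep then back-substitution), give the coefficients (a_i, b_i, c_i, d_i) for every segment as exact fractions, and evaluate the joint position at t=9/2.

Δ: Δ0=-5/3, Δ1=1, Δ2=-3/2, Δ3=1
row 1: diag=8, rhs=16; c'=1/8, d'=2
row 2: denom=6−1·1/8=47/8; d'=(-15−1·2)/(47/8)=-136/47
row 3: denom=8−2·16/47=344/47; d'=(15−2·-136/47)/(344/47)=977/344
back: M3=977/344
back: M2=-136/47−16/47·977/344=-166/43
back: M1=2−1/8·-166/43=427/172
M: M0=0, M1=427/172, M2=-166/43, M3=977/344, M4=0
seg 0: a=2, c=M0/2=0, d=(M1−M0)/(6·3)=427/3096, b=Δ0−h0·(2M0+M1)/6=-3001/1032
seg 1: a=-3, c=M1/2=427/344, d=(M2−M1)/(6·1)=-1091/1032, b=Δ1−h1·(2M1+M2)/6=421/516
seg 2: a=-2, c=M2/2=-83/43, d=(M3−M2)/(6·2)=2305/4128, b=Δ2−h2·(2M2+M3)/6=131/1032
seg 3: a=-5, c=M3/2=977/688, d=(M4−M3)/(6·2)=-977/4128, b=Δ3−h3·(2M3+M4)/6=-461/516
t_q=9/2 → seg 2, τ=1/2; S=-2+131/1032·τ+-83/43·τ²+2305/4128·τ³=-25861/11008

  seg 0: a=2 b=-3001/1032 c=0 d=427/3096
  seg 1: a=-3 b=421/516 c=427/344 d=-1091/1032
  seg 2: a=-2 b=131/1032 c=-83/43 d=2305/4128
  seg 3: a=-5 b=-461/516 c=977/688 d=-977/4128
S(9/2) = -25861/11008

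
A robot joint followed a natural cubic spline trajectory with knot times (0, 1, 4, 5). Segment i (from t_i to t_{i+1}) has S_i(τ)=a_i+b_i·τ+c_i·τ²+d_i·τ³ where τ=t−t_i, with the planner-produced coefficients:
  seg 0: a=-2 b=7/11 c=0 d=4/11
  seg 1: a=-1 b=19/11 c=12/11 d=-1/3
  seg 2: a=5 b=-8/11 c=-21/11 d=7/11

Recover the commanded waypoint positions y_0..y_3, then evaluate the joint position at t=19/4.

y_0 = S_0(0) = a_0 = -2
y_1 = S_1(0) = a_1 = -1
y_2 = S_2(0) = a_2 = 5
y_3 = S_2(1) = 3
t_q=19/4 is in segment 2 (τ=3/4); S_2(τ)=2569/704

y_0=-2 y_1=-1 y_2=5 y_3=3
S(19/4) = 2569/704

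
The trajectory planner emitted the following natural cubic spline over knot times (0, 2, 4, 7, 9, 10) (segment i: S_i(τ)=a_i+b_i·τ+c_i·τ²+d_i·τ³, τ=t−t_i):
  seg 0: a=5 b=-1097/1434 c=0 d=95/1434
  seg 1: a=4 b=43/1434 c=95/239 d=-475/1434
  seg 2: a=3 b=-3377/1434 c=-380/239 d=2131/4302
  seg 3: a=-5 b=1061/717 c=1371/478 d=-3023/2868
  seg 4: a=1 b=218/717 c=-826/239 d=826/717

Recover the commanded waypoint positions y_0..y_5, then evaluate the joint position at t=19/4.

y_0 = S_0(0) = a_0 = 5
y_1 = S_1(0) = a_1 = 4
y_2 = S_2(0) = a_2 = 3
y_3 = S_3(0) = a_3 = -5
y_4 = S_4(0) = a_4 = 1
y_5 = S_4(1) = -1
t_q=19/4 is in segment 2 (τ=3/4); S_2(τ)=16777/30592

y_0=5 y_1=4 y_2=3 y_3=-5 y_4=1 y_5=-1
S(19/4) = 16777/30592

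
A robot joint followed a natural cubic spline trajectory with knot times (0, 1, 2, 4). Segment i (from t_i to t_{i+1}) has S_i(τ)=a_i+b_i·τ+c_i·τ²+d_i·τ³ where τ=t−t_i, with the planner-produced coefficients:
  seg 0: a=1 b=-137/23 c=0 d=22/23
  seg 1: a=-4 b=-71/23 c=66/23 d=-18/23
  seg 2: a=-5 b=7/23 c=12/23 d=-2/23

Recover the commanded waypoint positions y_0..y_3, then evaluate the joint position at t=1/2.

y_0=1 y_1=-4 y_2=-5 y_3=-3
S(1/2) = -171/92

y_0 = S_0(0) = a_0 = 1
y_1 = S_1(0) = a_1 = -4
y_2 = S_2(0) = a_2 = -5
y_3 = S_2(2) = -3
t_q=1/2 is in segment 0 (τ=1/2); S_0(τ)=-171/92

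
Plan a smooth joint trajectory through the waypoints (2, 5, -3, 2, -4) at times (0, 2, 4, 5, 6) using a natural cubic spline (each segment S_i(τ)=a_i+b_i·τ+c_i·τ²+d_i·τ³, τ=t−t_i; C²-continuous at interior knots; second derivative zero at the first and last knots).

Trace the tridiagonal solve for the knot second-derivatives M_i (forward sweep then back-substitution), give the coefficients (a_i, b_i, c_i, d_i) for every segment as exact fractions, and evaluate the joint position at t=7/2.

Δ: Δ0=3/2, Δ1=-4, Δ2=5, Δ3=-6
row 1: diag=8, rhs=-33; c'=1/4, d'=-33/8
row 2: denom=6−2·1/4=11/2; d'=(54−2·-33/8)/(11/2)=249/22
row 3: denom=4−1·2/11=42/11; d'=(-66−1·249/22)/(42/11)=-81/4
back: M3=-81/4
back: M2=249/22−2/11·-81/4=15
back: M1=-33/8−1/4·15=-63/8
M: M0=0, M1=-63/8, M2=15, M3=-81/4, M4=0
seg 0: a=2, c=M0/2=0, d=(M1−M0)/(6·2)=-21/32, b=Δ0−h0·(2M0+M1)/6=33/8
seg 1: a=5, c=M1/2=-63/16, d=(M2−M1)/(6·2)=61/32, b=Δ1−h1·(2M1+M2)/6=-15/4
seg 2: a=-3, c=M2/2=15/2, d=(M3−M2)/(6·1)=-47/8, b=Δ2−h2·(2M2+M3)/6=27/8
seg 3: a=2, c=M3/2=-81/8, d=(M4−M3)/(6·1)=27/8, b=Δ3−h3·(2M3+M4)/6=3/4
t_q=7/2 → seg 1, τ=3/2; S=5+-15/4·τ+-63/16·τ²+61/32·τ³=-781/256

  seg 0: a=2 b=33/8 c=0 d=-21/32
  seg 1: a=5 b=-15/4 c=-63/16 d=61/32
  seg 2: a=-3 b=27/8 c=15/2 d=-47/8
  seg 3: a=2 b=3/4 c=-81/8 d=27/8
S(7/2) = -781/256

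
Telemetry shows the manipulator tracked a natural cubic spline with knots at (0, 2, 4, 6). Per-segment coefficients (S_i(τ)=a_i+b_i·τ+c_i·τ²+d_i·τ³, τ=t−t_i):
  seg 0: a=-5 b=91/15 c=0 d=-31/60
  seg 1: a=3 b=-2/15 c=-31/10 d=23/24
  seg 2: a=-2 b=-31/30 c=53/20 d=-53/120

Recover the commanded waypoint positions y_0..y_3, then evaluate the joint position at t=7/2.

y_0 = S_0(0) = a_0 = -5
y_1 = S_1(0) = a_1 = 3
y_2 = S_2(0) = a_2 = -2
y_3 = S_2(2) = 3
t_q=7/2 is in segment 1 (τ=3/2); S_1(τ)=-301/320

y_0=-5 y_1=3 y_2=-2 y_3=3
S(7/2) = -301/320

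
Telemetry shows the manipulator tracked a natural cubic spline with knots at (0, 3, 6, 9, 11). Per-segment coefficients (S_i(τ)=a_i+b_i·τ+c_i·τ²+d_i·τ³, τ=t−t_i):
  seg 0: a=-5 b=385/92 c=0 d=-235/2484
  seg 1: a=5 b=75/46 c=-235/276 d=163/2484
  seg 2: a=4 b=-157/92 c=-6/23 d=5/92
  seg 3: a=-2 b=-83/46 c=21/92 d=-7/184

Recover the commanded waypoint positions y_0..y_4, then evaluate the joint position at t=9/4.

y_0=-5 y_1=5 y_2=4 y_3=-2 y_4=-5
S(9/4) = 19655/5888

y_0 = S_0(0) = a_0 = -5
y_1 = S_1(0) = a_1 = 5
y_2 = S_2(0) = a_2 = 4
y_3 = S_3(0) = a_3 = -2
y_4 = S_3(2) = -5
t_q=9/4 is in segment 0 (τ=9/4); S_0(τ)=19655/5888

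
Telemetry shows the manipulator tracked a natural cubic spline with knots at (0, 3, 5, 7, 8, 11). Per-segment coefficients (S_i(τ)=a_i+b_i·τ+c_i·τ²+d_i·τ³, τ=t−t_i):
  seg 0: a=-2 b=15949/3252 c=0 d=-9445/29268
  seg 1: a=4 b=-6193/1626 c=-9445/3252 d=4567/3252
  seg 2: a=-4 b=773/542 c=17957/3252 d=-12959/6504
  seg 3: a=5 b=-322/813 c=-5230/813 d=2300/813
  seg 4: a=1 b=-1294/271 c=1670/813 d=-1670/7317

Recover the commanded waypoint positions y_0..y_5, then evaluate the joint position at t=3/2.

y_0=-2 y_1=4 y_2=-4 y_3=5 y_4=1 y_5=-1
S(3/2) = 37007/8672

y_0 = S_0(0) = a_0 = -2
y_1 = S_1(0) = a_1 = 4
y_2 = S_2(0) = a_2 = -4
y_3 = S_3(0) = a_3 = 5
y_4 = S_4(0) = a_4 = 1
y_5 = S_4(3) = -1
t_q=3/2 is in segment 0 (τ=3/2); S_0(τ)=37007/8672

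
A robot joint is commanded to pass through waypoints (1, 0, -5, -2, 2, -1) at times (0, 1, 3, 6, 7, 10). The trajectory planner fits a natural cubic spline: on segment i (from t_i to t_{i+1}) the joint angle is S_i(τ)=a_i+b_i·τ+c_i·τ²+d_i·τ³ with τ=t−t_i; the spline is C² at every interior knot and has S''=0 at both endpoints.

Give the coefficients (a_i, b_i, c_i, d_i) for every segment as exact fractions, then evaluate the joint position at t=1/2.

  seg 0: a=1 b=-83/129 c=0 d=-46/129
  seg 1: a=0 b=-221/129 c=-46/43 d=349/1032
  seg 2: a=-5 b=-499/258 c=165/172 d=29/4644
  seg 3: a=-2 b=2059/516 c=131/129 d=-173/172
  seg 4: a=2 b=775/258 c=-1033/516 d=1033/4644
S(1/2) = 109/172

Δ: Δ0=-1, Δ1=-5/2, Δ2=1, Δ3=4, Δ4=-1
row 1: diag=6, rhs=-9; c'=1/3, d'=-3/2
row 2: denom=10−2·1/3=28/3; d'=(21−2·-3/2)/(28/3)=18/7
row 3: denom=8−3·9/28=197/28; d'=(18−3·18/7)/(197/28)=288/197
row 4: denom=8−1·28/197=1548/197; d'=(-30−1·288/197)/(1548/197)=-1033/258
back: M4=-1033/258
back: M3=288/197−28/197·-1033/258=262/129
back: M2=18/7−9/28·262/129=165/86
back: M1=-3/2−1/3·165/86=-92/43
M: M0=0, M1=-92/43, M2=165/86, M3=262/129, M4=-1033/258, M5=0
seg 0: a=1, c=M0/2=0, d=(M1−M0)/(6·1)=-46/129, b=Δ0−h0·(2M0+M1)/6=-83/129
seg 1: a=0, c=M1/2=-46/43, d=(M2−M1)/(6·2)=349/1032, b=Δ1−h1·(2M1+M2)/6=-221/129
seg 2: a=-5, c=M2/2=165/172, d=(M3−M2)/(6·3)=29/4644, b=Δ2−h2·(2M2+M3)/6=-499/258
seg 3: a=-2, c=M3/2=131/129, d=(M4−M3)/(6·1)=-173/172, b=Δ3−h3·(2M3+M4)/6=2059/516
seg 4: a=2, c=M4/2=-1033/516, d=(M5−M4)/(6·3)=1033/4644, b=Δ4−h4·(2M4+M5)/6=775/258
t_q=1/2 → seg 0, τ=1/2; S=1+-83/129·τ+0·τ²+-46/129·τ³=109/172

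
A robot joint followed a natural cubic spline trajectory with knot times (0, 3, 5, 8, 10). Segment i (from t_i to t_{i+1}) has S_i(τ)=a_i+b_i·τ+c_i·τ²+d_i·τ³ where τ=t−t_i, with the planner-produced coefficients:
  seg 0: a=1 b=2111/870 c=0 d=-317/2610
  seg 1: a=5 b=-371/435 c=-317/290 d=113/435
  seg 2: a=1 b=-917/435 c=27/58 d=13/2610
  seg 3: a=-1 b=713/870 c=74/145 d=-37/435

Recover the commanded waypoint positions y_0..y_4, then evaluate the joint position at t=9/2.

y_0 = S_0(0) = a_0 = 1
y_1 = S_1(0) = a_1 = 5
y_2 = S_2(0) = a_2 = 1
y_3 = S_3(0) = a_3 = -1
y_4 = S_3(2) = 2
t_q=9/2 is in segment 1 (τ=3/2); S_1(τ)=62/29

y_0=1 y_1=5 y_2=1 y_3=-1 y_4=2
S(9/2) = 62/29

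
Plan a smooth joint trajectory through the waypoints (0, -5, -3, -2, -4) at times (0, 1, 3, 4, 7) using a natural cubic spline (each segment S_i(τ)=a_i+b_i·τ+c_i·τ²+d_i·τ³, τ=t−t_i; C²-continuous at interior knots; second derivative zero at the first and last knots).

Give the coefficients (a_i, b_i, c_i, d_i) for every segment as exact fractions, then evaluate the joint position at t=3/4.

  seg 0: a=0 b=-2293/375 c=0 d=418/375
  seg 1: a=-5 b=-1039/375 c=418/125 d=-547/750
  seg 2: a=-3 b=139/75 c=-129/125 d=67/375
  seg 3: a=-2 b=122/375 c=-62/125 d=62/1125
S(3/4) = -16463/4000

Δ: Δ0=-5, Δ1=1, Δ2=1, Δ3=-2/3
row 1: diag=6, rhs=36; c'=1/3, d'=6
row 2: denom=6−2·1/3=16/3; d'=(0−2·6)/(16/3)=-9/4
row 3: denom=8−1·3/16=125/16; d'=(-10−1·-9/4)/(125/16)=-124/125
back: M3=-124/125
back: M2=-9/4−3/16·-124/125=-258/125
back: M1=6−1/3·-258/125=836/125
M: M0=0, M1=836/125, M2=-258/125, M3=-124/125, M4=0
seg 0: a=0, c=M0/2=0, d=(M1−M0)/(6·1)=418/375, b=Δ0−h0·(2M0+M1)/6=-2293/375
seg 1: a=-5, c=M1/2=418/125, d=(M2−M1)/(6·2)=-547/750, b=Δ1−h1·(2M1+M2)/6=-1039/375
seg 2: a=-3, c=M2/2=-129/125, d=(M3−M2)/(6·1)=67/375, b=Δ2−h2·(2M2+M3)/6=139/75
seg 3: a=-2, c=M3/2=-62/125, d=(M4−M3)/(6·3)=62/1125, b=Δ3−h3·(2M3+M4)/6=122/375
t_q=3/4 → seg 0, τ=3/4; S=0+-2293/375·τ+0·τ²+418/375·τ³=-16463/4000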